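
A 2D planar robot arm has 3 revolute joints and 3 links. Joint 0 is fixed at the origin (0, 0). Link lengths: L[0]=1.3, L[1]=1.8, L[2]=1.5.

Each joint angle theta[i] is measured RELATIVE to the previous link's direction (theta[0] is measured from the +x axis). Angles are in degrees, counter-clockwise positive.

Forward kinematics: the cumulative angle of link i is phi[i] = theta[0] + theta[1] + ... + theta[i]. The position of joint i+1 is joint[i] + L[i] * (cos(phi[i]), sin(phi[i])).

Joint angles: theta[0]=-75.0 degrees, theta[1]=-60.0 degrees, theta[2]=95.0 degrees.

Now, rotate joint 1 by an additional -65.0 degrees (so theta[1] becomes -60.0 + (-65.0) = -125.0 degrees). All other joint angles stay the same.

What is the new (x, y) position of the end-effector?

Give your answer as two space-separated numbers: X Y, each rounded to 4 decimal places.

Answer: -1.7432 -2.0890

Derivation:
joint[0] = (0.0000, 0.0000)  (base)
link 0: phi[0] = -75 = -75 deg
  cos(-75 deg) = 0.2588, sin(-75 deg) = -0.9659
  joint[1] = (0.0000, 0.0000) + 1.3 * (0.2588, -0.9659) = (0.0000 + 0.3365, 0.0000 + -1.2557) = (0.3365, -1.2557)
link 1: phi[1] = -75 + -125 = -200 deg
  cos(-200 deg) = -0.9397, sin(-200 deg) = 0.3420
  joint[2] = (0.3365, -1.2557) + 1.8 * (-0.9397, 0.3420) = (0.3365 + -1.6914, -1.2557 + 0.6156) = (-1.3550, -0.6401)
link 2: phi[2] = -75 + -125 + 95 = -105 deg
  cos(-105 deg) = -0.2588, sin(-105 deg) = -0.9659
  joint[3] = (-1.3550, -0.6401) + 1.5 * (-0.2588, -0.9659) = (-1.3550 + -0.3882, -0.6401 + -1.4489) = (-1.7432, -2.0890)
End effector: (-1.7432, -2.0890)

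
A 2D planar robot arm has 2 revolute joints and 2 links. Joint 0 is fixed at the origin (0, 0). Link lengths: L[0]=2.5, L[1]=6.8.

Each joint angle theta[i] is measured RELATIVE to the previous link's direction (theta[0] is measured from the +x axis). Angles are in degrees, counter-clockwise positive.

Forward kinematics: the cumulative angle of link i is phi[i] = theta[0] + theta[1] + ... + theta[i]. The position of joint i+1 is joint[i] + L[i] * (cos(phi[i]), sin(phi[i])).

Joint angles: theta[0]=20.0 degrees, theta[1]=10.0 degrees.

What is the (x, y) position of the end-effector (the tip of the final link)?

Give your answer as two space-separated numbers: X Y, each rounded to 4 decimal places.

joint[0] = (0.0000, 0.0000)  (base)
link 0: phi[0] = 20 = 20 deg
  cos(20 deg) = 0.9397, sin(20 deg) = 0.3420
  joint[1] = (0.0000, 0.0000) + 2.5 * (0.9397, 0.3420) = (0.0000 + 2.3492, 0.0000 + 0.8551) = (2.3492, 0.8551)
link 1: phi[1] = 20 + 10 = 30 deg
  cos(30 deg) = 0.8660, sin(30 deg) = 0.5000
  joint[2] = (2.3492, 0.8551) + 6.8 * (0.8660, 0.5000) = (2.3492 + 5.8890, 0.8551 + 3.4000) = (8.2382, 4.2551)
End effector: (8.2382, 4.2551)

Answer: 8.2382 4.2551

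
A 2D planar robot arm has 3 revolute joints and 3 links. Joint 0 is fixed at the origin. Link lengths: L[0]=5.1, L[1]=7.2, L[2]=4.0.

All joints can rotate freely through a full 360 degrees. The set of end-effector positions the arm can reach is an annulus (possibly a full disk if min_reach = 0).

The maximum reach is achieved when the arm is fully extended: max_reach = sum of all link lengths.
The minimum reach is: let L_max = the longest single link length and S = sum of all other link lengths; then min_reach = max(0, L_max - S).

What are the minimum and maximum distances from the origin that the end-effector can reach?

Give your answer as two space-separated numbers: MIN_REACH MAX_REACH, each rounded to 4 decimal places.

Link lengths: [5.1, 7.2, 4.0]
max_reach = 5.1 + 7.2 + 4 = 16.3
L_max = max([5.1, 7.2, 4.0]) = 7.2
S (sum of others) = 16.3 - 7.2 = 9.1
min_reach = max(0, 7.2 - 9.1) = max(0, -1.9) = 0

Answer: 0.0000 16.3000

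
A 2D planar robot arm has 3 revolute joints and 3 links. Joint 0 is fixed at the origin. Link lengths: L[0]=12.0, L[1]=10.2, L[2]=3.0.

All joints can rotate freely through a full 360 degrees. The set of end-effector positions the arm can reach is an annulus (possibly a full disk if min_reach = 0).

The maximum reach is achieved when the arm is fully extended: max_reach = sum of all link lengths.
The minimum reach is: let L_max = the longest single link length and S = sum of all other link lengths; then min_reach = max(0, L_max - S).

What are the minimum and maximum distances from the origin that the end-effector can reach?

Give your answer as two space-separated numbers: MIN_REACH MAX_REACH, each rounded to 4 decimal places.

Link lengths: [12.0, 10.2, 3.0]
max_reach = 12 + 10.2 + 3 = 25.2
L_max = max([12.0, 10.2, 3.0]) = 12
S (sum of others) = 25.2 - 12 = 13.2
min_reach = max(0, 12 - 13.2) = max(0, -1.2) = 0

Answer: 0.0000 25.2000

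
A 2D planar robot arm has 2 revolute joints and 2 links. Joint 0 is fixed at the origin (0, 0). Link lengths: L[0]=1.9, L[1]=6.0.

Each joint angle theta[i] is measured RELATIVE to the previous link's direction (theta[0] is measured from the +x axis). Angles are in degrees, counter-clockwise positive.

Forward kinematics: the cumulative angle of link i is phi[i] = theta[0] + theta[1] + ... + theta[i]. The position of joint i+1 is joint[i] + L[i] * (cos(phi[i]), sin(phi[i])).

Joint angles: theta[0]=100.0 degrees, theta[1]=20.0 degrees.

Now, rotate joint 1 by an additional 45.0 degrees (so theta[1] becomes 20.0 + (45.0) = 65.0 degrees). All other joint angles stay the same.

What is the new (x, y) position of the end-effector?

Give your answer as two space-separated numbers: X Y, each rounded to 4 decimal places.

Answer: -6.1255 3.4240

Derivation:
joint[0] = (0.0000, 0.0000)  (base)
link 0: phi[0] = 100 = 100 deg
  cos(100 deg) = -0.1736, sin(100 deg) = 0.9848
  joint[1] = (0.0000, 0.0000) + 1.9 * (-0.1736, 0.9848) = (0.0000 + -0.3299, 0.0000 + 1.8711) = (-0.3299, 1.8711)
link 1: phi[1] = 100 + 65 = 165 deg
  cos(165 deg) = -0.9659, sin(165 deg) = 0.2588
  joint[2] = (-0.3299, 1.8711) + 6 * (-0.9659, 0.2588) = (-0.3299 + -5.7956, 1.8711 + 1.5529) = (-6.1255, 3.4240)
End effector: (-6.1255, 3.4240)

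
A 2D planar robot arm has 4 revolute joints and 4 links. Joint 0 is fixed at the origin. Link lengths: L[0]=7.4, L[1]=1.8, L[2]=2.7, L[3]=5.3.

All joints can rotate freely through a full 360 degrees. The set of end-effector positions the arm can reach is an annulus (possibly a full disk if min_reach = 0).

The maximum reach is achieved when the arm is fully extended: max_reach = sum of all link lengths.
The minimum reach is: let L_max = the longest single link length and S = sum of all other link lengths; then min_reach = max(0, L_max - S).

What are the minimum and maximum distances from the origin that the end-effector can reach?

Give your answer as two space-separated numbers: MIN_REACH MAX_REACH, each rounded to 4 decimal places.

Link lengths: [7.4, 1.8, 2.7, 5.3]
max_reach = 7.4 + 1.8 + 2.7 + 5.3 = 17.2
L_max = max([7.4, 1.8, 2.7, 5.3]) = 7.4
S (sum of others) = 17.2 - 7.4 = 9.8
min_reach = max(0, 7.4 - 9.8) = max(0, -2.4) = 0

Answer: 0.0000 17.2000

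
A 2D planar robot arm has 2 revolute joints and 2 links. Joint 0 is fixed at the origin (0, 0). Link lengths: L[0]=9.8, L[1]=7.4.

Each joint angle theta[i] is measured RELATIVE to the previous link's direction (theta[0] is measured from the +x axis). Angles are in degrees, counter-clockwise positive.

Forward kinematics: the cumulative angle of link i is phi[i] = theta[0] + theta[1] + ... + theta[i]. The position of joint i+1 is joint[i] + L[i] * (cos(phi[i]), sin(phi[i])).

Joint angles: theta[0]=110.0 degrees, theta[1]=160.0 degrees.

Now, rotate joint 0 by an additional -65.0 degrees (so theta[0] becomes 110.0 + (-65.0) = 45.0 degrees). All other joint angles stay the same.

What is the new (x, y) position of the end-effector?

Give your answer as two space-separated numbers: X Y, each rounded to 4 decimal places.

Answer: 0.2230 3.8023

Derivation:
joint[0] = (0.0000, 0.0000)  (base)
link 0: phi[0] = 45 = 45 deg
  cos(45 deg) = 0.7071, sin(45 deg) = 0.7071
  joint[1] = (0.0000, 0.0000) + 9.8 * (0.7071, 0.7071) = (0.0000 + 6.9296, 0.0000 + 6.9296) = (6.9296, 6.9296)
link 1: phi[1] = 45 + 160 = 205 deg
  cos(205 deg) = -0.9063, sin(205 deg) = -0.4226
  joint[2] = (6.9296, 6.9296) + 7.4 * (-0.9063, -0.4226) = (6.9296 + -6.7067, 6.9296 + -3.1274) = (0.2230, 3.8023)
End effector: (0.2230, 3.8023)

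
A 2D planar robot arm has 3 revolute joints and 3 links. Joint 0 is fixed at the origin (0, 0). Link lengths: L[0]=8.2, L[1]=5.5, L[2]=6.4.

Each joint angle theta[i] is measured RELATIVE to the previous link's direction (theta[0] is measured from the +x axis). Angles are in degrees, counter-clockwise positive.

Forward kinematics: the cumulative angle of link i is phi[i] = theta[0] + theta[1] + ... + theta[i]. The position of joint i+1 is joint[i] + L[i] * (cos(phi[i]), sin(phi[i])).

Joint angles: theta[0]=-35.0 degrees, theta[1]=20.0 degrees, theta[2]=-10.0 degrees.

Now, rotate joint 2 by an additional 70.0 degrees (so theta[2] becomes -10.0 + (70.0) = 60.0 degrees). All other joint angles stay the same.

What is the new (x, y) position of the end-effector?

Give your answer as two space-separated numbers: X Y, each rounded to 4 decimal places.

Answer: 16.5551 -1.6013

Derivation:
joint[0] = (0.0000, 0.0000)  (base)
link 0: phi[0] = -35 = -35 deg
  cos(-35 deg) = 0.8192, sin(-35 deg) = -0.5736
  joint[1] = (0.0000, 0.0000) + 8.2 * (0.8192, -0.5736) = (0.0000 + 6.7170, 0.0000 + -4.7033) = (6.7170, -4.7033)
link 1: phi[1] = -35 + 20 = -15 deg
  cos(-15 deg) = 0.9659, sin(-15 deg) = -0.2588
  joint[2] = (6.7170, -4.7033) + 5.5 * (0.9659, -0.2588) = (6.7170 + 5.3126, -4.7033 + -1.4235) = (12.0296, -6.1268)
link 2: phi[2] = -35 + 20 + 60 = 45 deg
  cos(45 deg) = 0.7071, sin(45 deg) = 0.7071
  joint[3] = (12.0296, -6.1268) + 6.4 * (0.7071, 0.7071) = (12.0296 + 4.5255, -6.1268 + 4.5255) = (16.5551, -1.6013)
End effector: (16.5551, -1.6013)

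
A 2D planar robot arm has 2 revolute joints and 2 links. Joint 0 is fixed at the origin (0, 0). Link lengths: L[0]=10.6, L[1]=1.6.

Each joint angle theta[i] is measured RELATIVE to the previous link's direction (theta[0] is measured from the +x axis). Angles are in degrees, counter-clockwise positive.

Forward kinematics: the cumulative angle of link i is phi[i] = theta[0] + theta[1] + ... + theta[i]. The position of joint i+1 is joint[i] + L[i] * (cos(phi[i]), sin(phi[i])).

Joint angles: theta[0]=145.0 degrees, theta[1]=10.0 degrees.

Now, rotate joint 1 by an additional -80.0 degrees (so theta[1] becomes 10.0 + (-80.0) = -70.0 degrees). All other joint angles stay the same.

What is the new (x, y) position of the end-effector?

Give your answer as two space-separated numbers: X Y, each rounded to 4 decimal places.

joint[0] = (0.0000, 0.0000)  (base)
link 0: phi[0] = 145 = 145 deg
  cos(145 deg) = -0.8192, sin(145 deg) = 0.5736
  joint[1] = (0.0000, 0.0000) + 10.6 * (-0.8192, 0.5736) = (0.0000 + -8.6830, 0.0000 + 6.0799) = (-8.6830, 6.0799)
link 1: phi[1] = 145 + -70 = 75 deg
  cos(75 deg) = 0.2588, sin(75 deg) = 0.9659
  joint[2] = (-8.6830, 6.0799) + 1.6 * (0.2588, 0.9659) = (-8.6830 + 0.4141, 6.0799 + 1.5455) = (-8.2689, 7.6254)
End effector: (-8.2689, 7.6254)

Answer: -8.2689 7.6254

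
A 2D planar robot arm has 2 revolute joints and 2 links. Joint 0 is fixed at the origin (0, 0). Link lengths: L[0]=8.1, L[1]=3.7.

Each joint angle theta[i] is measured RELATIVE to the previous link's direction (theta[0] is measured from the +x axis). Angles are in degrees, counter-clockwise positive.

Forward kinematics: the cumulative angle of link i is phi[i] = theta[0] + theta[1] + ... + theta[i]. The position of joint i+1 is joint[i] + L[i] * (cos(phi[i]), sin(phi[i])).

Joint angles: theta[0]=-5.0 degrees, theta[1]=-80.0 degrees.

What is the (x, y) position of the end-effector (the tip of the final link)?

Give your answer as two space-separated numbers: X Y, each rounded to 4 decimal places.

joint[0] = (0.0000, 0.0000)  (base)
link 0: phi[0] = -5 = -5 deg
  cos(-5 deg) = 0.9962, sin(-5 deg) = -0.0872
  joint[1] = (0.0000, 0.0000) + 8.1 * (0.9962, -0.0872) = (0.0000 + 8.0692, 0.0000 + -0.7060) = (8.0692, -0.7060)
link 1: phi[1] = -5 + -80 = -85 deg
  cos(-85 deg) = 0.0872, sin(-85 deg) = -0.9962
  joint[2] = (8.0692, -0.7060) + 3.7 * (0.0872, -0.9962) = (8.0692 + 0.3225, -0.7060 + -3.6859) = (8.3917, -4.3919)
End effector: (8.3917, -4.3919)

Answer: 8.3917 -4.3919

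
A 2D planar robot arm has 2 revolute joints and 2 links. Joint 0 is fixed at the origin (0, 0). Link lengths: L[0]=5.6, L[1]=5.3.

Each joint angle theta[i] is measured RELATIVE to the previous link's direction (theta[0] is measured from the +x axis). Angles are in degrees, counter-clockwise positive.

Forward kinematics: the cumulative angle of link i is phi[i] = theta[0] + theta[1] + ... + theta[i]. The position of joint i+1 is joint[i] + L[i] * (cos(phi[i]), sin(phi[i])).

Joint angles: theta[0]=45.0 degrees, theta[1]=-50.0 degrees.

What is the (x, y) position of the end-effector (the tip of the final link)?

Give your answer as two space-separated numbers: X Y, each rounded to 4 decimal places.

Answer: 9.2396 3.4979

Derivation:
joint[0] = (0.0000, 0.0000)  (base)
link 0: phi[0] = 45 = 45 deg
  cos(45 deg) = 0.7071, sin(45 deg) = 0.7071
  joint[1] = (0.0000, 0.0000) + 5.6 * (0.7071, 0.7071) = (0.0000 + 3.9598, 0.0000 + 3.9598) = (3.9598, 3.9598)
link 1: phi[1] = 45 + -50 = -5 deg
  cos(-5 deg) = 0.9962, sin(-5 deg) = -0.0872
  joint[2] = (3.9598, 3.9598) + 5.3 * (0.9962, -0.0872) = (3.9598 + 5.2798, 3.9598 + -0.4619) = (9.2396, 3.4979)
End effector: (9.2396, 3.4979)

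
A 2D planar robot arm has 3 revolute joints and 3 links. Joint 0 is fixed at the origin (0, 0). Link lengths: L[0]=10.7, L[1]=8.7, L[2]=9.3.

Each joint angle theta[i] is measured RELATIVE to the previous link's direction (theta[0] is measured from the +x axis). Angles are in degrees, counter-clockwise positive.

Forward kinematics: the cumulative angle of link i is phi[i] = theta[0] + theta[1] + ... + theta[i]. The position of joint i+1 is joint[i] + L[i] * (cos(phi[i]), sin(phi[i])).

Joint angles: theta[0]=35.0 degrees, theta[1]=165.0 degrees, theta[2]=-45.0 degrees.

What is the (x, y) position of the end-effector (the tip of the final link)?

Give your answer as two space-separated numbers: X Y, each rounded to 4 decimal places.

Answer: -7.8391 7.0920

Derivation:
joint[0] = (0.0000, 0.0000)  (base)
link 0: phi[0] = 35 = 35 deg
  cos(35 deg) = 0.8192, sin(35 deg) = 0.5736
  joint[1] = (0.0000, 0.0000) + 10.7 * (0.8192, 0.5736) = (0.0000 + 8.7649, 0.0000 + 6.1373) = (8.7649, 6.1373)
link 1: phi[1] = 35 + 165 = 200 deg
  cos(200 deg) = -0.9397, sin(200 deg) = -0.3420
  joint[2] = (8.7649, 6.1373) + 8.7 * (-0.9397, -0.3420) = (8.7649 + -8.1753, 6.1373 + -2.9756) = (0.5896, 3.1617)
link 2: phi[2] = 35 + 165 + -45 = 155 deg
  cos(155 deg) = -0.9063, sin(155 deg) = 0.4226
  joint[3] = (0.5896, 3.1617) + 9.3 * (-0.9063, 0.4226) = (0.5896 + -8.4287, 3.1617 + 3.9303) = (-7.8391, 7.0920)
End effector: (-7.8391, 7.0920)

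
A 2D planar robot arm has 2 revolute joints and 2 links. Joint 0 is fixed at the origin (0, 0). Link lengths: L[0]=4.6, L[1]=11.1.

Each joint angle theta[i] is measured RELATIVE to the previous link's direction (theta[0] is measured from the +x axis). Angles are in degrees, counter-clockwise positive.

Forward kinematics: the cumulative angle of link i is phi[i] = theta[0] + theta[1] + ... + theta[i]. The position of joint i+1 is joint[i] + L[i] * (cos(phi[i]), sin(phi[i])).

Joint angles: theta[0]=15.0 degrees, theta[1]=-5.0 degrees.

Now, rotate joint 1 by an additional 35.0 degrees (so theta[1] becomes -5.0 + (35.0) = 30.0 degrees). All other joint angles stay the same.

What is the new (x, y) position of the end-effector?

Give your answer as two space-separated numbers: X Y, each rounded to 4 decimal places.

joint[0] = (0.0000, 0.0000)  (base)
link 0: phi[0] = 15 = 15 deg
  cos(15 deg) = 0.9659, sin(15 deg) = 0.2588
  joint[1] = (0.0000, 0.0000) + 4.6 * (0.9659, 0.2588) = (0.0000 + 4.4433, 0.0000 + 1.1906) = (4.4433, 1.1906)
link 1: phi[1] = 15 + 30 = 45 deg
  cos(45 deg) = 0.7071, sin(45 deg) = 0.7071
  joint[2] = (4.4433, 1.1906) + 11.1 * (0.7071, 0.7071) = (4.4433 + 7.8489, 1.1906 + 7.8489) = (12.2921, 9.0395)
End effector: (12.2921, 9.0395)

Answer: 12.2921 9.0395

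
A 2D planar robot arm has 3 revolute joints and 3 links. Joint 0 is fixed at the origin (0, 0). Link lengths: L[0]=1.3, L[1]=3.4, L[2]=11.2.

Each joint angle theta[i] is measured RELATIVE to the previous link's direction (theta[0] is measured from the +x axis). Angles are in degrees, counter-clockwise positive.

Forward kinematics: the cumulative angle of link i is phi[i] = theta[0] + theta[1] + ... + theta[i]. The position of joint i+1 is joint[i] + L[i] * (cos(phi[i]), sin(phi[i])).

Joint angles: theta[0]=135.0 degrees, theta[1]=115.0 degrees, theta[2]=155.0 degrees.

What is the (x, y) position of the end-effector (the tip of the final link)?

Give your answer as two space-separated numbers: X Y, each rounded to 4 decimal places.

Answer: 5.8375 5.6439

Derivation:
joint[0] = (0.0000, 0.0000)  (base)
link 0: phi[0] = 135 = 135 deg
  cos(135 deg) = -0.7071, sin(135 deg) = 0.7071
  joint[1] = (0.0000, 0.0000) + 1.3 * (-0.7071, 0.7071) = (0.0000 + -0.9192, 0.0000 + 0.9192) = (-0.9192, 0.9192)
link 1: phi[1] = 135 + 115 = 250 deg
  cos(250 deg) = -0.3420, sin(250 deg) = -0.9397
  joint[2] = (-0.9192, 0.9192) + 3.4 * (-0.3420, -0.9397) = (-0.9192 + -1.1629, 0.9192 + -3.1950) = (-2.0821, -2.2757)
link 2: phi[2] = 135 + 115 + 155 = 405 deg
  cos(405 deg) = 0.7071, sin(405 deg) = 0.7071
  joint[3] = (-2.0821, -2.2757) + 11.2 * (0.7071, 0.7071) = (-2.0821 + 7.9196, -2.2757 + 7.9196) = (5.8375, 5.6439)
End effector: (5.8375, 5.6439)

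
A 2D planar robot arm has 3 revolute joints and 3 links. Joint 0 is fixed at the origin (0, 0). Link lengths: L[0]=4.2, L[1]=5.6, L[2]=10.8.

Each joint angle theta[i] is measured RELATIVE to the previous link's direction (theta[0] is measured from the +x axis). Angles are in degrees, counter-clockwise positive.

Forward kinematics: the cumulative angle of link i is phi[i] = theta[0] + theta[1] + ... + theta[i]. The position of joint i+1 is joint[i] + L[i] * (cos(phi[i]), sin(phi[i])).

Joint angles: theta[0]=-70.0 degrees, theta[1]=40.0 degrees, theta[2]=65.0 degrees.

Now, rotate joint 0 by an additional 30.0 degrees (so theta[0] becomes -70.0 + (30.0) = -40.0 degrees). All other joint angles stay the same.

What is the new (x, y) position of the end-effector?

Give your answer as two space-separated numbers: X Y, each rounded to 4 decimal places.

joint[0] = (0.0000, 0.0000)  (base)
link 0: phi[0] = -40 = -40 deg
  cos(-40 deg) = 0.7660, sin(-40 deg) = -0.6428
  joint[1] = (0.0000, 0.0000) + 4.2 * (0.7660, -0.6428) = (0.0000 + 3.2174, 0.0000 + -2.6997) = (3.2174, -2.6997)
link 1: phi[1] = -40 + 40 = 0 deg
  cos(0 deg) = 1.0000, sin(0 deg) = 0.0000
  joint[2] = (3.2174, -2.6997) + 5.6 * (1.0000, 0.0000) = (3.2174 + 5.6000, -2.6997 + 0.0000) = (8.8174, -2.6997)
link 2: phi[2] = -40 + 40 + 65 = 65 deg
  cos(65 deg) = 0.4226, sin(65 deg) = 0.9063
  joint[3] = (8.8174, -2.6997) + 10.8 * (0.4226, 0.9063) = (8.8174 + 4.5643, -2.6997 + 9.7881) = (13.3817, 7.0884)
End effector: (13.3817, 7.0884)

Answer: 13.3817 7.0884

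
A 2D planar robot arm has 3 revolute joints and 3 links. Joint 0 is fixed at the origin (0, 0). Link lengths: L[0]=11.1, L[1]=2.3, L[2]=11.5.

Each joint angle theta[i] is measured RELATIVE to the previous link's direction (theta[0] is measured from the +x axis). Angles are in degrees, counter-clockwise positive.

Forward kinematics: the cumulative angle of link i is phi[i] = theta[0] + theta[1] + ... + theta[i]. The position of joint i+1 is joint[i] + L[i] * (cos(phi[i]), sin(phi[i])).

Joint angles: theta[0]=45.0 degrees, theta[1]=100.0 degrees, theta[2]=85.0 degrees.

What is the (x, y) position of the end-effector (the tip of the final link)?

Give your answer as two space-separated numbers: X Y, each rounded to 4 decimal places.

joint[0] = (0.0000, 0.0000)  (base)
link 0: phi[0] = 45 = 45 deg
  cos(45 deg) = 0.7071, sin(45 deg) = 0.7071
  joint[1] = (0.0000, 0.0000) + 11.1 * (0.7071, 0.7071) = (0.0000 + 7.8489, 0.0000 + 7.8489) = (7.8489, 7.8489)
link 1: phi[1] = 45 + 100 = 145 deg
  cos(145 deg) = -0.8192, sin(145 deg) = 0.5736
  joint[2] = (7.8489, 7.8489) + 2.3 * (-0.8192, 0.5736) = (7.8489 + -1.8840, 7.8489 + 1.3192) = (5.9648, 9.1681)
link 2: phi[2] = 45 + 100 + 85 = 230 deg
  cos(230 deg) = -0.6428, sin(230 deg) = -0.7660
  joint[3] = (5.9648, 9.1681) + 11.5 * (-0.6428, -0.7660) = (5.9648 + -7.3921, 9.1681 + -8.8095) = (-1.4272, 0.3586)
End effector: (-1.4272, 0.3586)

Answer: -1.4272 0.3586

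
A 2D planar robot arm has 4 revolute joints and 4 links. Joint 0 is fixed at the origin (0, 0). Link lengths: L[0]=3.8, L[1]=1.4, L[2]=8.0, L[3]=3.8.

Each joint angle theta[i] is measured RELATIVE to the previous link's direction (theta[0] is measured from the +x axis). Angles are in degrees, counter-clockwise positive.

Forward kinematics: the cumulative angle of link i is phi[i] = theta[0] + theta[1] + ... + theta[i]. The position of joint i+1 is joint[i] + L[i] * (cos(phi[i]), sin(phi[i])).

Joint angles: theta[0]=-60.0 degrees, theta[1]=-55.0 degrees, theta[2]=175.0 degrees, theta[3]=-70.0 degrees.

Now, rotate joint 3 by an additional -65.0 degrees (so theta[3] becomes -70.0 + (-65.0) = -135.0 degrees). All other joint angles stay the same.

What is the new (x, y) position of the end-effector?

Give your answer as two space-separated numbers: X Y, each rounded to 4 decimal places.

joint[0] = (0.0000, 0.0000)  (base)
link 0: phi[0] = -60 = -60 deg
  cos(-60 deg) = 0.5000, sin(-60 deg) = -0.8660
  joint[1] = (0.0000, 0.0000) + 3.8 * (0.5000, -0.8660) = (0.0000 + 1.9000, 0.0000 + -3.2909) = (1.9000, -3.2909)
link 1: phi[1] = -60 + -55 = -115 deg
  cos(-115 deg) = -0.4226, sin(-115 deg) = -0.9063
  joint[2] = (1.9000, -3.2909) + 1.4 * (-0.4226, -0.9063) = (1.9000 + -0.5917, -3.2909 + -1.2688) = (1.3083, -4.5597)
link 2: phi[2] = -60 + -55 + 175 = 60 deg
  cos(60 deg) = 0.5000, sin(60 deg) = 0.8660
  joint[3] = (1.3083, -4.5597) + 8 * (0.5000, 0.8660) = (1.3083 + 4.0000, -4.5597 + 6.9282) = (5.3083, 2.3685)
link 3: phi[3] = -60 + -55 + 175 + -135 = -75 deg
  cos(-75 deg) = 0.2588, sin(-75 deg) = -0.9659
  joint[4] = (5.3083, 2.3685) + 3.8 * (0.2588, -0.9659) = (5.3083 + 0.9835, 2.3685 + -3.6705) = (6.2918, -1.3020)
End effector: (6.2918, -1.3020)

Answer: 6.2918 -1.3020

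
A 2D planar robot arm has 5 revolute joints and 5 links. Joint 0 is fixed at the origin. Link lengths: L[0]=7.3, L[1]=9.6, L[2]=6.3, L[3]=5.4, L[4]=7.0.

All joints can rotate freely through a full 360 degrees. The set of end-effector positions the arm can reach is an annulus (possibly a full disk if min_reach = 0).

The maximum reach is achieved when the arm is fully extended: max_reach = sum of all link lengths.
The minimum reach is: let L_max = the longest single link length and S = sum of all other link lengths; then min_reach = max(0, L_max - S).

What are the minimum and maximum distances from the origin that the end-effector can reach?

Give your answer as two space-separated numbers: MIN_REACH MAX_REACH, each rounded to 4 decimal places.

Answer: 0.0000 35.6000

Derivation:
Link lengths: [7.3, 9.6, 6.3, 5.4, 7.0]
max_reach = 7.3 + 9.6 + 6.3 + 5.4 + 7 = 35.6
L_max = max([7.3, 9.6, 6.3, 5.4, 7.0]) = 9.6
S (sum of others) = 35.6 - 9.6 = 26
min_reach = max(0, 9.6 - 26) = max(0, -16.4) = 0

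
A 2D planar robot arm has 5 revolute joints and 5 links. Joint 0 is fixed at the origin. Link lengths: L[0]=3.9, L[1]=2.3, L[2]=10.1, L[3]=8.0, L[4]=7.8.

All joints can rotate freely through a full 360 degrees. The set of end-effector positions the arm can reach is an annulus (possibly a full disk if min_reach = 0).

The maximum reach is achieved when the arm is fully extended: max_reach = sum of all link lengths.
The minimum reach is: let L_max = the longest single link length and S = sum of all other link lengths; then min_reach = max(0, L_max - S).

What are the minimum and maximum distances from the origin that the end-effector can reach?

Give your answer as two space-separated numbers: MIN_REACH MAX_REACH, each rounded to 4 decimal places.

Link lengths: [3.9, 2.3, 10.1, 8.0, 7.8]
max_reach = 3.9 + 2.3 + 10.1 + 8 + 7.8 = 32.1
L_max = max([3.9, 2.3, 10.1, 8.0, 7.8]) = 10.1
S (sum of others) = 32.1 - 10.1 = 22
min_reach = max(0, 10.1 - 22) = max(0, -11.9) = 0

Answer: 0.0000 32.1000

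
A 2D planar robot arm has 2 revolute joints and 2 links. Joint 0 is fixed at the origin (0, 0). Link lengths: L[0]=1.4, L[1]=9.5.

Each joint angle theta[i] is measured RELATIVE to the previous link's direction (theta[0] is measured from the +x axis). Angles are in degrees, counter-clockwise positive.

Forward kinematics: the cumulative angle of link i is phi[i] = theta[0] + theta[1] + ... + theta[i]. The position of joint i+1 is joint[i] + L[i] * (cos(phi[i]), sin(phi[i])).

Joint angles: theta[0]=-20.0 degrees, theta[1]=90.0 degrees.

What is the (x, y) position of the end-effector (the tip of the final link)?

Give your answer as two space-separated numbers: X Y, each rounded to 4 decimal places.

joint[0] = (0.0000, 0.0000)  (base)
link 0: phi[0] = -20 = -20 deg
  cos(-20 deg) = 0.9397, sin(-20 deg) = -0.3420
  joint[1] = (0.0000, 0.0000) + 1.4 * (0.9397, -0.3420) = (0.0000 + 1.3156, 0.0000 + -0.4788) = (1.3156, -0.4788)
link 1: phi[1] = -20 + 90 = 70 deg
  cos(70 deg) = 0.3420, sin(70 deg) = 0.9397
  joint[2] = (1.3156, -0.4788) + 9.5 * (0.3420, 0.9397) = (1.3156 + 3.2492, -0.4788 + 8.9271) = (4.5648, 8.4483)
End effector: (4.5648, 8.4483)

Answer: 4.5648 8.4483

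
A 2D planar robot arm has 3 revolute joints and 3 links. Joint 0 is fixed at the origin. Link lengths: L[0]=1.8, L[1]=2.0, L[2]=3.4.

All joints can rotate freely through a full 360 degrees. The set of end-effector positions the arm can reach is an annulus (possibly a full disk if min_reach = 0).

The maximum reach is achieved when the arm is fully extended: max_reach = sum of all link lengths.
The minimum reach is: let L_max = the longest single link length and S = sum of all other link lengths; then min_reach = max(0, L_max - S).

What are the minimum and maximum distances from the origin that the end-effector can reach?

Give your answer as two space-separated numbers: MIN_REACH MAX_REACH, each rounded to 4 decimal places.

Link lengths: [1.8, 2.0, 3.4]
max_reach = 1.8 + 2 + 3.4 = 7.2
L_max = max([1.8, 2.0, 3.4]) = 3.4
S (sum of others) = 7.2 - 3.4 = 3.8
min_reach = max(0, 3.4 - 3.8) = max(0, -0.4) = 0

Answer: 0.0000 7.2000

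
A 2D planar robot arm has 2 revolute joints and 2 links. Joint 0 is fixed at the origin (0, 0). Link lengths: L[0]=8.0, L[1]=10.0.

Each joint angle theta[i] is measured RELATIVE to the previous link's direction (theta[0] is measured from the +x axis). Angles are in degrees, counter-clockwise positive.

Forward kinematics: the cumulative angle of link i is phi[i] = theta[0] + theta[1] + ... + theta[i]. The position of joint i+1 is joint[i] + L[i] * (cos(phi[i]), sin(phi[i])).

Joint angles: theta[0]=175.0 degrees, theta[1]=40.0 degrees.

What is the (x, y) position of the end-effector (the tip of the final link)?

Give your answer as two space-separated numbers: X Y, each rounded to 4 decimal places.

Answer: -16.1611 -5.0385

Derivation:
joint[0] = (0.0000, 0.0000)  (base)
link 0: phi[0] = 175 = 175 deg
  cos(175 deg) = -0.9962, sin(175 deg) = 0.0872
  joint[1] = (0.0000, 0.0000) + 8 * (-0.9962, 0.0872) = (0.0000 + -7.9696, 0.0000 + 0.6972) = (-7.9696, 0.6972)
link 1: phi[1] = 175 + 40 = 215 deg
  cos(215 deg) = -0.8192, sin(215 deg) = -0.5736
  joint[2] = (-7.9696, 0.6972) + 10 * (-0.8192, -0.5736) = (-7.9696 + -8.1915, 0.6972 + -5.7358) = (-16.1611, -5.0385)
End effector: (-16.1611, -5.0385)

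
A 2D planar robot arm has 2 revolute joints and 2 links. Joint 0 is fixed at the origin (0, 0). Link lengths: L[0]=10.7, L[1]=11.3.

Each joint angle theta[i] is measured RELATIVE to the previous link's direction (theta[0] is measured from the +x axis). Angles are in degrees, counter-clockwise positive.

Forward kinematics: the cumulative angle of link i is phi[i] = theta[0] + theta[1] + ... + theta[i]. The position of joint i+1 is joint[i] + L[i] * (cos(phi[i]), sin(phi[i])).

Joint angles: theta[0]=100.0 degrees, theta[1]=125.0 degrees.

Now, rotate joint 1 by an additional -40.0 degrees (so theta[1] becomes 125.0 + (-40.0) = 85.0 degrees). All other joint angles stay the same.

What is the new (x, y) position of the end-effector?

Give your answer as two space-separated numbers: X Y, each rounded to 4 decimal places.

joint[0] = (0.0000, 0.0000)  (base)
link 0: phi[0] = 100 = 100 deg
  cos(100 deg) = -0.1736, sin(100 deg) = 0.9848
  joint[1] = (0.0000, 0.0000) + 10.7 * (-0.1736, 0.9848) = (0.0000 + -1.8580, 0.0000 + 10.5374) = (-1.8580, 10.5374)
link 1: phi[1] = 100 + 85 = 185 deg
  cos(185 deg) = -0.9962, sin(185 deg) = -0.0872
  joint[2] = (-1.8580, 10.5374) + 11.3 * (-0.9962, -0.0872) = (-1.8580 + -11.2570, 10.5374 + -0.9849) = (-13.1150, 9.5526)
End effector: (-13.1150, 9.5526)

Answer: -13.1150 9.5526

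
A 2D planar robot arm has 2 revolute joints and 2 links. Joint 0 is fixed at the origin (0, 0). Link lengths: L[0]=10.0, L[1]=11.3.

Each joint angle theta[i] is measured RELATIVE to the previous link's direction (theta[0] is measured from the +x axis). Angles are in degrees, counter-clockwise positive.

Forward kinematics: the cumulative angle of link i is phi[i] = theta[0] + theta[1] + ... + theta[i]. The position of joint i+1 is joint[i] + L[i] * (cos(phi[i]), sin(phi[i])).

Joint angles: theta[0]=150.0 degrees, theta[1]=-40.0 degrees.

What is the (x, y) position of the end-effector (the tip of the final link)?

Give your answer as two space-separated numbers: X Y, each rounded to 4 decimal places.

joint[0] = (0.0000, 0.0000)  (base)
link 0: phi[0] = 150 = 150 deg
  cos(150 deg) = -0.8660, sin(150 deg) = 0.5000
  joint[1] = (0.0000, 0.0000) + 10 * (-0.8660, 0.5000) = (0.0000 + -8.6603, 0.0000 + 5.0000) = (-8.6603, 5.0000)
link 1: phi[1] = 150 + -40 = 110 deg
  cos(110 deg) = -0.3420, sin(110 deg) = 0.9397
  joint[2] = (-8.6603, 5.0000) + 11.3 * (-0.3420, 0.9397) = (-8.6603 + -3.8648, 5.0000 + 10.6185) = (-12.5251, 15.6185)
End effector: (-12.5251, 15.6185)

Answer: -12.5251 15.6185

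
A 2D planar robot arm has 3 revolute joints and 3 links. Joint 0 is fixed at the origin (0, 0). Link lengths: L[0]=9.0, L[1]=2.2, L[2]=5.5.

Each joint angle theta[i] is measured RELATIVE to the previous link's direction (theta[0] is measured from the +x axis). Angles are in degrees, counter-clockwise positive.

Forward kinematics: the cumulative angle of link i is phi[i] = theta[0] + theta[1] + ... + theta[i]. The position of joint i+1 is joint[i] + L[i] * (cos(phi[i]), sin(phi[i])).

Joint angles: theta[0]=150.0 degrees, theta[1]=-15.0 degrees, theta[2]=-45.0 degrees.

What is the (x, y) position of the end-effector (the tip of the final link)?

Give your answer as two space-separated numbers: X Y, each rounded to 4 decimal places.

Answer: -9.3499 11.5556

Derivation:
joint[0] = (0.0000, 0.0000)  (base)
link 0: phi[0] = 150 = 150 deg
  cos(150 deg) = -0.8660, sin(150 deg) = 0.5000
  joint[1] = (0.0000, 0.0000) + 9 * (-0.8660, 0.5000) = (0.0000 + -7.7942, 0.0000 + 4.5000) = (-7.7942, 4.5000)
link 1: phi[1] = 150 + -15 = 135 deg
  cos(135 deg) = -0.7071, sin(135 deg) = 0.7071
  joint[2] = (-7.7942, 4.5000) + 2.2 * (-0.7071, 0.7071) = (-7.7942 + -1.5556, 4.5000 + 1.5556) = (-9.3499, 6.0556)
link 2: phi[2] = 150 + -15 + -45 = 90 deg
  cos(90 deg) = 0.0000, sin(90 deg) = 1.0000
  joint[3] = (-9.3499, 6.0556) + 5.5 * (0.0000, 1.0000) = (-9.3499 + 0.0000, 6.0556 + 5.5000) = (-9.3499, 11.5556)
End effector: (-9.3499, 11.5556)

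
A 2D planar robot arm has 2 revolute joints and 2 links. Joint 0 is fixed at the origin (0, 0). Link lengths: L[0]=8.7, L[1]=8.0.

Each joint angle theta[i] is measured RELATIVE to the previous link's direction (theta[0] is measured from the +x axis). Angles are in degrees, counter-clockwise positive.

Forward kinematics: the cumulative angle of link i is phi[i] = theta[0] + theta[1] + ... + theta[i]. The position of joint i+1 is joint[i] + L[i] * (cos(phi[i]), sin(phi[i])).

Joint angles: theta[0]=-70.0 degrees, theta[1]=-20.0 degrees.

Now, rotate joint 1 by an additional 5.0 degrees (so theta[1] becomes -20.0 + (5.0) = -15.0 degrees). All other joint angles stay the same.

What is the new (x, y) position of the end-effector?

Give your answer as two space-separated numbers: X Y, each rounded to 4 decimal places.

joint[0] = (0.0000, 0.0000)  (base)
link 0: phi[0] = -70 = -70 deg
  cos(-70 deg) = 0.3420, sin(-70 deg) = -0.9397
  joint[1] = (0.0000, 0.0000) + 8.7 * (0.3420, -0.9397) = (0.0000 + 2.9756, 0.0000 + -8.1753) = (2.9756, -8.1753)
link 1: phi[1] = -70 + -15 = -85 deg
  cos(-85 deg) = 0.0872, sin(-85 deg) = -0.9962
  joint[2] = (2.9756, -8.1753) + 8 * (0.0872, -0.9962) = (2.9756 + 0.6972, -8.1753 + -7.9696) = (3.6728, -16.1449)
End effector: (3.6728, -16.1449)

Answer: 3.6728 -16.1449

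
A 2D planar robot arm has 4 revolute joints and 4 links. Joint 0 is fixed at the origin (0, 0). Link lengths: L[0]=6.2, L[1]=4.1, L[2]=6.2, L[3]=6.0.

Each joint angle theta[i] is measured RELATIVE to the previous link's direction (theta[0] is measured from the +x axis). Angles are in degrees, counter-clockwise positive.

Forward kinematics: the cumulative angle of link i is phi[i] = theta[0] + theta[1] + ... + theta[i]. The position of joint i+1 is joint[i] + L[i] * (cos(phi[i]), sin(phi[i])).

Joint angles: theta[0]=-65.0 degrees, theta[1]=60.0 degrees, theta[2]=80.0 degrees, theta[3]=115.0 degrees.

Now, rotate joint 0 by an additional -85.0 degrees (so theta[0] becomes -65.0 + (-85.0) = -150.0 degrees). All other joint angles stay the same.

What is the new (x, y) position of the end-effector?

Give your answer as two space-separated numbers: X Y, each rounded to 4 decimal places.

joint[0] = (0.0000, 0.0000)  (base)
link 0: phi[0] = -150 = -150 deg
  cos(-150 deg) = -0.8660, sin(-150 deg) = -0.5000
  joint[1] = (0.0000, 0.0000) + 6.2 * (-0.8660, -0.5000) = (0.0000 + -5.3694, 0.0000 + -3.1000) = (-5.3694, -3.1000)
link 1: phi[1] = -150 + 60 = -90 deg
  cos(-90 deg) = 0.0000, sin(-90 deg) = -1.0000
  joint[2] = (-5.3694, -3.1000) + 4.1 * (0.0000, -1.0000) = (-5.3694 + 0.0000, -3.1000 + -4.1000) = (-5.3694, -7.2000)
link 2: phi[2] = -150 + 60 + 80 = -10 deg
  cos(-10 deg) = 0.9848, sin(-10 deg) = -0.1736
  joint[3] = (-5.3694, -7.2000) + 6.2 * (0.9848, -0.1736) = (-5.3694 + 6.1058, -7.2000 + -1.0766) = (0.7365, -8.2766)
link 3: phi[3] = -150 + 60 + 80 + 115 = 105 deg
  cos(105 deg) = -0.2588, sin(105 deg) = 0.9659
  joint[4] = (0.7365, -8.2766) + 6 * (-0.2588, 0.9659) = (0.7365 + -1.5529, -8.2766 + 5.7956) = (-0.8165, -2.4811)
End effector: (-0.8165, -2.4811)

Answer: -0.8165 -2.4811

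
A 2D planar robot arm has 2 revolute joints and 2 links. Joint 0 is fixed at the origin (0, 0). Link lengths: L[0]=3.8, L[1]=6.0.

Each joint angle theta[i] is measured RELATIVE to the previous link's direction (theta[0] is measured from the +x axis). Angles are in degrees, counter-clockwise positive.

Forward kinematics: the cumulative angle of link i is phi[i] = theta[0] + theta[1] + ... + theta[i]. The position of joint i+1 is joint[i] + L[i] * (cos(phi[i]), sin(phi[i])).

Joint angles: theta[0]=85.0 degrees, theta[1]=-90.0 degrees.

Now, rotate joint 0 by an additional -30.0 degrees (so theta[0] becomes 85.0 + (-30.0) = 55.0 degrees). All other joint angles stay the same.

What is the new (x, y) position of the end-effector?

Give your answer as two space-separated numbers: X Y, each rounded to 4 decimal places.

joint[0] = (0.0000, 0.0000)  (base)
link 0: phi[0] = 55 = 55 deg
  cos(55 deg) = 0.5736, sin(55 deg) = 0.8192
  joint[1] = (0.0000, 0.0000) + 3.8 * (0.5736, 0.8192) = (0.0000 + 2.1796, 0.0000 + 3.1128) = (2.1796, 3.1128)
link 1: phi[1] = 55 + -90 = -35 deg
  cos(-35 deg) = 0.8192, sin(-35 deg) = -0.5736
  joint[2] = (2.1796, 3.1128) + 6 * (0.8192, -0.5736) = (2.1796 + 4.9149, 3.1128 + -3.4415) = (7.0945, -0.3287)
End effector: (7.0945, -0.3287)

Answer: 7.0945 -0.3287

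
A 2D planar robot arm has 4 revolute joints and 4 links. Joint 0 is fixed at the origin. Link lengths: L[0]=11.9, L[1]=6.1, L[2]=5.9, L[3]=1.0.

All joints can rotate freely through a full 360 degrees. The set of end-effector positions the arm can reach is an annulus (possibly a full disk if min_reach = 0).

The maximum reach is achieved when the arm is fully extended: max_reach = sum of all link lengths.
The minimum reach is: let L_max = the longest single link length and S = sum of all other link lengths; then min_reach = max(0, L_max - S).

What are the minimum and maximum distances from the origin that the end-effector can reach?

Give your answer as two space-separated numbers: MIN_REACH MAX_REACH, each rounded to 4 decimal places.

Answer: 0.0000 24.9000

Derivation:
Link lengths: [11.9, 6.1, 5.9, 1.0]
max_reach = 11.9 + 6.1 + 5.9 + 1 = 24.9
L_max = max([11.9, 6.1, 5.9, 1.0]) = 11.9
S (sum of others) = 24.9 - 11.9 = 13
min_reach = max(0, 11.9 - 13) = max(0, -1.1) = 0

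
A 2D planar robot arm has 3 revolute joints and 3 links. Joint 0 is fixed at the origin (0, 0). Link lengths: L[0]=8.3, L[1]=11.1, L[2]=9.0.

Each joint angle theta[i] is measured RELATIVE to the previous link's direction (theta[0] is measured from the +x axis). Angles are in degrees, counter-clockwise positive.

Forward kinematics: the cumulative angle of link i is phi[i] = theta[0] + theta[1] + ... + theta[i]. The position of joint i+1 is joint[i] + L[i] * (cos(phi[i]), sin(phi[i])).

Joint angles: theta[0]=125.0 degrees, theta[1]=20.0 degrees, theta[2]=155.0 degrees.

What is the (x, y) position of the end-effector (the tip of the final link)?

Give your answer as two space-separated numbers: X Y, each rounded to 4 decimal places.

joint[0] = (0.0000, 0.0000)  (base)
link 0: phi[0] = 125 = 125 deg
  cos(125 deg) = -0.5736, sin(125 deg) = 0.8192
  joint[1] = (0.0000, 0.0000) + 8.3 * (-0.5736, 0.8192) = (0.0000 + -4.7607, 0.0000 + 6.7990) = (-4.7607, 6.7990)
link 1: phi[1] = 125 + 20 = 145 deg
  cos(145 deg) = -0.8192, sin(145 deg) = 0.5736
  joint[2] = (-4.7607, 6.7990) + 11.1 * (-0.8192, 0.5736) = (-4.7607 + -9.0926, 6.7990 + 6.3667) = (-13.8533, 13.1657)
link 2: phi[2] = 125 + 20 + 155 = 300 deg
  cos(300 deg) = 0.5000, sin(300 deg) = -0.8660
  joint[3] = (-13.8533, 13.1657) + 9 * (0.5000, -0.8660) = (-13.8533 + 4.5000, 13.1657 + -7.7942) = (-9.3533, 5.3714)
End effector: (-9.3533, 5.3714)

Answer: -9.3533 5.3714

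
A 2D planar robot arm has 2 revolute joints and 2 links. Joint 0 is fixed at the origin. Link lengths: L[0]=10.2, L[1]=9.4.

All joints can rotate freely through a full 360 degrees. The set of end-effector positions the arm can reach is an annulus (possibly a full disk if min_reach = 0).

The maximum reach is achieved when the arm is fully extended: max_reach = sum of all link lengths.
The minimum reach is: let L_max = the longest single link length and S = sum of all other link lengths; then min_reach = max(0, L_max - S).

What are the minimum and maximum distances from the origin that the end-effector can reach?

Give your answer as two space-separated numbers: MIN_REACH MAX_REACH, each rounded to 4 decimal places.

Answer: 0.8000 19.6000

Derivation:
Link lengths: [10.2, 9.4]
max_reach = 10.2 + 9.4 = 19.6
L_max = max([10.2, 9.4]) = 10.2
S (sum of others) = 19.6 - 10.2 = 9.4
min_reach = max(0, 10.2 - 9.4) = max(0, 0.8) = 0.8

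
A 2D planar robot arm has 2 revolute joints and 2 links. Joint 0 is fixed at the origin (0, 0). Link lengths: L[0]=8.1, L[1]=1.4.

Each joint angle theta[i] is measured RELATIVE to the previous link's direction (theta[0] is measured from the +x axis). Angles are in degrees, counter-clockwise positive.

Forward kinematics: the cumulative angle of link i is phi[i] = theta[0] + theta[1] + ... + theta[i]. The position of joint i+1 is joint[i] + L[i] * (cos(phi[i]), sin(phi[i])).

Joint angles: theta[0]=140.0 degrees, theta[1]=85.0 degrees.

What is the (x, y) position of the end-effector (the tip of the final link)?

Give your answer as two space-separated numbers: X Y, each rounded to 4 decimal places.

Answer: -7.1949 4.2166

Derivation:
joint[0] = (0.0000, 0.0000)  (base)
link 0: phi[0] = 140 = 140 deg
  cos(140 deg) = -0.7660, sin(140 deg) = 0.6428
  joint[1] = (0.0000, 0.0000) + 8.1 * (-0.7660, 0.6428) = (0.0000 + -6.2050, 0.0000 + 5.2066) = (-6.2050, 5.2066)
link 1: phi[1] = 140 + 85 = 225 deg
  cos(225 deg) = -0.7071, sin(225 deg) = -0.7071
  joint[2] = (-6.2050, 5.2066) + 1.4 * (-0.7071, -0.7071) = (-6.2050 + -0.9899, 5.2066 + -0.9899) = (-7.1949, 4.2166)
End effector: (-7.1949, 4.2166)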